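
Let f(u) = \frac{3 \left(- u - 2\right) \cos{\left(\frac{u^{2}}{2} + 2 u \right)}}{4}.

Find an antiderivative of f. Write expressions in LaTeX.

The substitution w = \frac{u^{2}}{2} + 2 u works: f is exactly (dF/dw)*(dw/du) for that inner function.
Check: d/du[- \frac{3 \sin{\left(\frac{u^{2}}{2} + 2 u \right)}}{4}] = - \frac{3 u \cos{\left(\frac{u^{2}}{2} + 2 u \right)}}{4} - \frac{3 \cos{\left(\frac{u^{2}}{2} + 2 u \right)}}{2}, which equals f(u).

An antiderivative is F(u) = - \frac{3 \sin{\left(\frac{u^{2}}{2} + 2 u \right)}}{4}.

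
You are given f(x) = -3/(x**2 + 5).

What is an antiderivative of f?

Whatever form F(x) takes, F'(x) = f(x) is non-negotiable.
Check: d/dx[-3*sqrt(5)*atan(sqrt(5)*x/5)/5] = -3/(x**2 + 5) = f(x).

An antiderivative is F(x) = -3*sqrt(5)*atan(sqrt(5)*x/5)/5.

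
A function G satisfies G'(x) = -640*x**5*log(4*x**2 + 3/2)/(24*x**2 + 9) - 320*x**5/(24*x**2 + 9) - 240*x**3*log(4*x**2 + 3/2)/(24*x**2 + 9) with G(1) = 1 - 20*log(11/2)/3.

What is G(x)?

G'(x) has the shape u'v + uv' for u = -20*x**4/3 and v = log(4*x**2 + 3/2) — it is the derivative of the product u*v.
A general antiderivative is -20*x**4*log(4*x**2 + 3/2)/3 + C.
The condition gives C = 1 - 20*log(11/2)/3 - (-20*log(11/2)/3) = 1.
So G(x) = -20*x**4*log(4*x**2 + 3/2)/3 + 1.
Check: d/dx[-20*x**4*log(4*x**2 + 3/2)/3 + 1] = (-640*x**5*log(4*x**2 + 3/2) - 320*x**5 - 240*x**3*log(4*x**2 + 3/2))/(24*x**2 + 9), which equals G'(x).

G(x) = -20*x**4*log(4*x**2 + 3/2)/3 + 1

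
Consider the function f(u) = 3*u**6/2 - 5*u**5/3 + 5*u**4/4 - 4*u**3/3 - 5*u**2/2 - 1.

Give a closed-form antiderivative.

An antiderivative is F(u) = 3*u**7/14 - 5*u**6/18 + u**5/4 - u**4/3 - 5*u**3/6 - u.

The integrand splits into summands that can be handled one at a time.
Check: d/du[3*u**7/14 - 5*u**6/18 + u**5/4 - u**4/3 - 5*u**3/6 - u] = 3*u**6/2 - 5*u**5/3 + 5*u**4/4 - 4*u**3/3 - 5*u**2/2 - 1 = f(u).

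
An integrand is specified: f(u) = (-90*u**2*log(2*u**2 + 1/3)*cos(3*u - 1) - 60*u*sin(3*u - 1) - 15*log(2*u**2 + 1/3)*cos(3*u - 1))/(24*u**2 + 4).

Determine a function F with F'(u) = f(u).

An antiderivative is F(u) = -5*log(2*u**2 + 1/3)*sin(3*u - 1)/4.

f has the shape v'r + vr' for v = -5*log(2*u**2 + 1/3)/4 and r = sin(3*u - 1) — it is the derivative of the product v*r.
Check: d/du[-5*log(2*u**2 + 1/3)*sin(3*u - 1)/4] = (-90*u**2*log(2*u**2 + 1/3)*cos(3*u - 1) - 60*u*sin(3*u - 1) - 15*log(2*u**2 + 1/3)*cos(3*u - 1))/(24*u**2 + 4) = f(u).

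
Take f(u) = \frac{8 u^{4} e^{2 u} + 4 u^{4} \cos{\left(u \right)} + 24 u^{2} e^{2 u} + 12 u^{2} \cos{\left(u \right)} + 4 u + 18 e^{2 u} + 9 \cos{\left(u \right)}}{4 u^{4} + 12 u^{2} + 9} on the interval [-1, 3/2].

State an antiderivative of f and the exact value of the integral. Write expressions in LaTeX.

Antiderivative: F(u) = \frac{\left(2 u^{2} + 3\right) e^{2 u} + \left(2 u^{2} + 3\right) \sin{\left(u \right)} - 1}{2 u^{2} + 3}; value = - \frac{1}{e^{2}} + \frac{1}{15} + \sin{\left(1 \right)} + \sin{\left(\frac{3}{2} \right)} + e^{3}

Since d/du undoes antidifferentiation here, F'(u) = f(u) is required of F(u).
F(u) = \frac{\left(2 u^{2} + 3\right) e^{2 u} + \left(2 u^{2} + 3\right) \sin{\left(u \right)} - 1}{2 u^{2} + 3} is an antiderivative of f.
Check: d/du[\frac{\left(2 u^{2} + 3\right) e^{2 u} + \left(2 u^{2} + 3\right) \sin{\left(u \right)} - 1}{2 u^{2} + 3}] = \frac{8 u^{4} e^{2 u} + 4 u^{4} \cos{\left(u \right)} + 24 u^{2} e^{2 u} + 12 u^{2} \cos{\left(u \right)} + 4 u + 18 e^{2 u} + 9 \cos{\left(u \right)}}{4 u^{4} + 12 u^{2} + 9} = f(u).
F(3/2) = - \frac{2}{15} + \sin{\left(\frac{3}{2} \right)} + e^{3}; F(-1) = - \sin{\left(1 \right)} - \frac{1}{5} + e^{-2}.
Integral = F(3/2) - F(-1) = - \frac{1}{e^{2}} + \frac{1}{15} + \sin{\left(1 \right)} + \sin{\left(\frac{3}{2} \right)} + e^{3}.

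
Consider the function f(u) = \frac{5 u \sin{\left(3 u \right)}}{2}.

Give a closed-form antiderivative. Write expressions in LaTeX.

An antiderivative is F(u) = - \frac{5 u \cos{\left(3 u \right)}}{6} + \frac{5 \sin{\left(3 u \right)}}{18}.

An antiderivative F(u) passes only if d/du[F] lands on f(u) exactly.
Check: d/du[- \frac{5 u \cos{\left(3 u \right)}}{6} + \frac{5 \sin{\left(3 u \right)}}{18}] = \frac{5 u \sin{\left(3 u \right)}}{2} = f(u).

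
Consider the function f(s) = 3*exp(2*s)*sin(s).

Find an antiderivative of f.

Check any antiderivative F(s) by computing F'(s) and comparing it with f(s).
Check: d/ds[-3*(-2*sin(s) + cos(s))*exp(2*s)/5] = 3*exp(2*s)*sin(s) = f(s).

An antiderivative is F(s) = -3*(-2*sin(s) + cos(s))*exp(2*s)/5.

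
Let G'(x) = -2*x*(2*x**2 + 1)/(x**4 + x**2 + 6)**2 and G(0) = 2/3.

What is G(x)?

G(x) = 1/2 + 1/(x**4 + x**2 + 6)

G'(x) matches the chain-rule pattern g'(h)*h' with inner function h(x) = x**4 + x**2 + 6; substituting u = h(x) collapses the integral.
A general antiderivative is 1/(x**4 + x**2 + 6) + C.
The condition gives C = 2/3 - (1/6) = 1/2.
So G(x) = 1/2 + 1/(x**4 + x**2 + 6).
Check: d/dx[1/2 + 1/(x**4 + x**2 + 6)] = (-4*x**3 - 2*x)/(x**8 + 2*x**6 + 13*x**4 + 12*x**2 + 36), which equals G'(x).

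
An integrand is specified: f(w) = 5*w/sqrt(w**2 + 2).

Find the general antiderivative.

F(w) = 5*sqrt(w**2 + 2) + C

The substitution u = w**2 + 2 works: f is exactly (dF/du)*(du/dw) for that inner function.
Check: d/dw[5*sqrt(w**2 + 2)] = 5*w/sqrt(w**2 + 2) = f(w).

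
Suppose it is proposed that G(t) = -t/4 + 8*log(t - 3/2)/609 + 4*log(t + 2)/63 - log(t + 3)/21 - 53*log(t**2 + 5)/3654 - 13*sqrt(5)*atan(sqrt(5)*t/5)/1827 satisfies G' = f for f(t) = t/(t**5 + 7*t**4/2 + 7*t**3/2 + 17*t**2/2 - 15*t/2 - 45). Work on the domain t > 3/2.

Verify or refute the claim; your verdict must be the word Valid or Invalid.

Invalid: d/dt[G] - f = -1/4, which is not 0.

d/dt[G] = (-2*t**5 - 7*t**4 - 7*t**3 - 17*t**2 + 23*t + 90)/(8*t**5 + 28*t**4 + 28*t**3 + 68*t**2 - 60*t - 360)
d/dt[G] - f(t) = -1/4 != 0.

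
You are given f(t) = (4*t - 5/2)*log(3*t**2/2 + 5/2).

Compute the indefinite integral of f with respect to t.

F(t) = 2*t**2*log(3*t**2 + 5) - 2*t**2 - 2*t**2*log(2) - 5*t*log(3*t**2 + 5)/2 + 5*t*log(2)/2 + 5*t + 10*log(t**2 + 5/3)/3 - 5*sqrt(15)*atan(sqrt(15)*t/5)/3 + C

A first test for any F(t): its t-derivative must equal f(t) identically.
Check: d/dt[2*t**2*log(3*t**2 + 5) - 2*t**2 - 2*t**2*log(2) - 5*t*log(3*t**2 + 5)/2 + 5*t*log(2)/2 + 5*t + 10*log(t**2 + 5/3)/3 - 5*sqrt(15)*atan(sqrt(15)*t/5)/3] = 4*t*log(3*t**2 + 5) - 4*t*log(2) - 5*log(3*t**2 + 5)/2 + 5*log(2)/2, which equals f(t).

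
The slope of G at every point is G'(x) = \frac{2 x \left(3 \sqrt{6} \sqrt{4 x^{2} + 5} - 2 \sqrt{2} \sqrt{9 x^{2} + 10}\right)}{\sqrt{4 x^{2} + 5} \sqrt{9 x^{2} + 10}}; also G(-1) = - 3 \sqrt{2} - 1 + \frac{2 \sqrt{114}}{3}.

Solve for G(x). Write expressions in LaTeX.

G(x) = 4 \sqrt{\frac{3 x^{2}}{2} + \frac{5}{3}} - 2 \sqrt{2 x^{2} + \frac{5}{2}} - 1

A first test for any G(x): its x-derivative must equal the given G'(x).
A general antiderivative is 4 \sqrt{\frac{3 x^{2}}{2} + \frac{5}{3}} - 2 \sqrt{2 x^{2} + \frac{5}{2}} + C.
The condition gives C = - 3 \sqrt{2} - 1 + \frac{2 \sqrt{114}}{3} - (- 3 \sqrt{2} + \frac{2 \sqrt{114}}{3}) = -1.
So G(x) = 4 \sqrt{\frac{3 x^{2}}{2} + \frac{5}{3}} - 2 \sqrt{2 x^{2} + \frac{5}{2}} - 1.
Check: d/dx[4 \sqrt{\frac{3 x^{2}}{2} + \frac{5}{3}} - 2 \sqrt{2 x^{2} + \frac{5}{2}} - 1] = \frac{6 \sqrt{6} x \sqrt{4 x^{2} + 5} - 4 \sqrt{2} x \sqrt{9 x^{2} + 10}}{\sqrt{4 x^{2} + 5} \sqrt{9 x^{2} + 10}}, which equals G'(x).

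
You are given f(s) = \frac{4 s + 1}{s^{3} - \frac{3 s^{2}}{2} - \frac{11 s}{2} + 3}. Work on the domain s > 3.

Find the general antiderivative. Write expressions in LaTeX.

F(s) = - \frac{2 \left(- 13 \log{\left(s - 3 \right)} + 6 \log{\left(s - \frac{1}{2} \right)} + 7 \log{\left(s + 2 \right)}\right)}{25} + C

The denominator factors as \left(s - 3\right) \left(s + 2\right) \left(2 s - 1\right); partial fractions split f into directly integrable pieces: - \frac{24}{25 \left(2 s - 1\right)} - \frac{14}{25 \left(s + 2\right)} + \frac{26}{25 \left(s - 3\right)}.
Check: d/ds[- \frac{2 \left(- 13 \log{\left(s - 3 \right)} + 6 \log{\left(s - \frac{1}{2} \right)} + 7 \log{\left(s + 2 \right)}\right)}{25}] = \frac{8 s + 2}{2 s^{3} - 3 s^{2} - 11 s + 6}, which equals f(s).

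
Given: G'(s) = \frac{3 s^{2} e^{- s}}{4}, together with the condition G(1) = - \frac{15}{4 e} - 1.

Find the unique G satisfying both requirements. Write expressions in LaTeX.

G(s) = \frac{\left(- 3 s^{2} - 6 s - 4 e^{s} - 6\right) e^{- s}}{4}

Recognize the product-rule pattern: G'(s) = u'v + uv' with u = - \frac{3 s^{2}}{4} - \frac{3 s}{2} - \frac{3}{2}, v = e^{- s}, so integration by parts undoes it.
A general antiderivative is \frac{\left(- 3 s^{2} - 6 s - 6\right) e^{- s}}{4} + C.
The condition gives C = - \frac{15}{4 e} - 1 - (- \frac{15}{4 e}) = -1.
So G(s) = \frac{\left(- 3 s^{2} - 6 s - 4 e^{s} - 6\right) e^{- s}}{4}.
Check: d/ds[\frac{\left(- 3 s^{2} - 6 s - 4 e^{s} - 6\right) e^{- s}}{4}] = \frac{3 s^{2} e^{- s}}{4} = G'(s).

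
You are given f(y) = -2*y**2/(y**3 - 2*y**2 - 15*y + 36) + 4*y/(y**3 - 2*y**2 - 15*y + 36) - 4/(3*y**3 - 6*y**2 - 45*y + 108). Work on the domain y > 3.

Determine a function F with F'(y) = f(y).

An antiderivative is F(y) = -146*log(y - 3)/147 - 148*log(y + 4)/147 + 22/(21*y - 63).

The denominator factors as 3*(y - 3)**2*(y + 4); partial fractions split f into directly integrable pieces: -148/(147*(y + 4)) - 146/(147*(y - 3)) - 22/(21*(y - 3)**2).
Check: d/dy[-146*log(y - 3)/147 - 148*log(y + 4)/147 + 22/(21*y - 63)] = (-6*y**2 + 12*y - 4)/(3*y**3 - 6*y**2 - 45*y + 108), which equals f(y).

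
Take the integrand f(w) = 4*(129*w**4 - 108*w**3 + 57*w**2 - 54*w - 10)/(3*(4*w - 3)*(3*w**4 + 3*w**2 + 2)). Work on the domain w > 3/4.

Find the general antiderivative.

F(w) = -5*log(2*w - 3/2)/3 + 4*log(w**4 + w**2 + 2/3) + C

A first test for any F(w): its w-derivative must equal f(w) identically.
Check: d/dw[-5*log(2*w - 3/2)/3 + 4*log(w**4 + w**2 + 2/3)] = (516*w**4 - 432*w**3 + 228*w**2 - 216*w - 40)/(36*w**5 - 27*w**4 + 36*w**3 - 27*w**2 + 24*w - 18), which equals f(w).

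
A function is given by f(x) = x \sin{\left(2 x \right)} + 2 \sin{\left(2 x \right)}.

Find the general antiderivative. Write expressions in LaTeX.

F(x) = - \frac{2 x \cos{\left(2 x \right)} - \sin{\left(2 x \right)} + 4 \cos{\left(2 x \right)}}{4} + C

Integrate term by term and add the pieces.
Check: d/dx[- \frac{2 x \cos{\left(2 x \right)} - \sin{\left(2 x \right)} + 4 \cos{\left(2 x \right)}}{4}] = x \sin{\left(2 x \right)} + 2 \sin{\left(2 x \right)} = f(x).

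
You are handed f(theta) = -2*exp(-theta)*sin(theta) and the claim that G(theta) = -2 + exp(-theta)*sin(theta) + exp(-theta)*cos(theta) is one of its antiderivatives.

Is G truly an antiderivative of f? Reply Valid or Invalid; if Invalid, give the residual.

Valid - differentiating G returns exactly f.

d/dtheta[G] = -2*exp(-theta)*sin(theta)
This equals f(theta) exactly, so the claim holds.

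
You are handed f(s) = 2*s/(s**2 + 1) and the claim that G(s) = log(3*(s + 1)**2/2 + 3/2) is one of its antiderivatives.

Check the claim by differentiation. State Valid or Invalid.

d/ds[G] = (2*s + 2)/(s**2 + 2*s + 2)
d/ds[G] - f(s) = (-2*s**2 - 2*s + 2)/(s**4 + 2*s**3 + 3*s**2 + 2*s + 2) != 0.

Invalid: d/ds[G] - f = (-2*s**2 - 2*s + 2)/(s**4 + 2*s**3 + 3*s**2 + 2*s + 2), which is not 0.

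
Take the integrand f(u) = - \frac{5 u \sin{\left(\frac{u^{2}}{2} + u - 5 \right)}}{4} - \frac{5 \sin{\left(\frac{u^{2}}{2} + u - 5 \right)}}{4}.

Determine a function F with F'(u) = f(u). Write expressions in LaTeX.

An antiderivative is F(u) = \frac{5 \cos{\left(\frac{u^{2}}{2} + u - 5 \right)}}{4}.

f matches the chain-rule pattern g'(h)*h' with inner function h(u) = \frac{u^{2}}{2} + u - 5; substituting w = h(u) collapses the integral.
Check: d/du[\frac{5 \cos{\left(\frac{u^{2}}{2} + u - 5 \right)}}{4}] = - \frac{5 u \sin{\left(\frac{u^{2}}{2} + u - 5 \right)}}{4} - \frac{5 \sin{\left(\frac{u^{2}}{2} + u - 5 \right)}}{4} = f(u).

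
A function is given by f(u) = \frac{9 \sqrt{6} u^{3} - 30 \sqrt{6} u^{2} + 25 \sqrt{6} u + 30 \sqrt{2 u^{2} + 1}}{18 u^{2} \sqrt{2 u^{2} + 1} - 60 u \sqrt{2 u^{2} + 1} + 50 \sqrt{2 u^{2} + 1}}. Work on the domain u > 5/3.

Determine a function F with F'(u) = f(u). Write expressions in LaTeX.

An antiderivative is F(u) = \frac{\sqrt{6} \left(3 u - 5\right) \sqrt{2 u^{2} + 1} - 20}{4 \left(3 u - 5\right)}.

A first test for any F(u): its u-derivative must equal f(u) identically.
Check: d/du[\frac{\sqrt{6} \left(3 u - 5\right) \sqrt{2 u^{2} + 1} - 20}{4 \left(3 u - 5\right)}] = \frac{9 \sqrt{6} u^{3} - 30 \sqrt{6} u^{2} + 25 \sqrt{6} u + 30 \sqrt{2 u^{2} + 1}}{18 u^{2} \sqrt{2 u^{2} + 1} - 60 u \sqrt{2 u^{2} + 1} + 50 \sqrt{2 u^{2} + 1}} = f(u).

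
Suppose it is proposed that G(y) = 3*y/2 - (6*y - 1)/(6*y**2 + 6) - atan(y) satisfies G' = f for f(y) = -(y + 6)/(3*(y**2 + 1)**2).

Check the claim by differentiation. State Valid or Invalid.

d/dy[G] = (9*y**4 + 18*y**2 - 2*y - 3)/(6*y**4 + 12*y**2 + 6)
d/dy[G] - f(y) = 3/2 != 0.

Invalid: d/dy[G] - f = 3/2, which is not 0.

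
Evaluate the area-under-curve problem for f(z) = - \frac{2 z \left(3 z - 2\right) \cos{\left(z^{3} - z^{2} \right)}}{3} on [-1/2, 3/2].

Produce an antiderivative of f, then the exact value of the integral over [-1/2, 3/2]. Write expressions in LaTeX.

Antiderivative: F(z) = - \frac{2 \sin{\left(z^{3} - z^{2} \right)}}{3}; value = - \frac{2 \sin{\left(\frac{9}{8} \right)}}{3} - \frac{2 \sin{\left(\frac{3}{8} \right)}}{3}

The substitution u = z^{3} - z^{2} works: f is exactly (dF/du)*(du/dz) for that inner function.
F(z) = - \frac{2 \sin{\left(z^{3} - z^{2} \right)}}{3} is an antiderivative of f.
Check: d/dz[- \frac{2 \sin{\left(z^{3} - z^{2} \right)}}{3}] = - 2 z^{2} \cos{\left(z^{3} - z^{2} \right)} + \frac{4 z \cos{\left(z^{3} - z^{2} \right)}}{3}, which equals f(z).
F(3/2) = - \frac{2 \sin{\left(\frac{9}{8} \right)}}{3}; F(-1/2) = \frac{2 \sin{\left(\frac{3}{8} \right)}}{3}.
Integral = F(3/2) - F(-1/2) = - \frac{2 \sin{\left(\frac{9}{8} \right)}}{3} - \frac{2 \sin{\left(\frac{3}{8} \right)}}{3}.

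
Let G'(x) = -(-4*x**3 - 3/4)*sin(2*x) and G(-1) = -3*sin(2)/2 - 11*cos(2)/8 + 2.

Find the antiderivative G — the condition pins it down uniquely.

Any candidate G(x) must reproduce the stated G'(x) exactly.
A general antiderivative is -2*x**3*cos(2*x) + 3*x**2*sin(2*x) + 3*x*cos(2*x) - 3*sin(2*x)/2 - 3*cos(2*x)/8 + C.
The condition gives C = -3*sin(2)/2 - 11*cos(2)/8 + 2 - (-3*sin(2)/2 - 11*cos(2)/8) = 2.
So G(x) = -2*x**3*cos(2*x) + 3*x**2*sin(2*x) + 3*x*cos(2*x) - 3*sin(2*x)/2 - 3*cos(2*x)/8 + 2.
Check: d/dx[-2*x**3*cos(2*x) + 3*x**2*sin(2*x) + 3*x*cos(2*x) - 3*sin(2*x)/2 - 3*cos(2*x)/8 + 2] = 4*x**3*sin(2*x) + 3*sin(2*x)/4, which equals G'(x).

G(x) = -2*x**3*cos(2*x) + 3*x**2*sin(2*x) + 3*x*cos(2*x) - 3*sin(2*x)/2 - 3*cos(2*x)/8 + 2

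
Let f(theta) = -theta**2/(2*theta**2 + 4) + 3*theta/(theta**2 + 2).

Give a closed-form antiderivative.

An antiderivative is F(theta) = -theta/2 + 3*log(theta**2 + 2)/2 + sqrt(2)*atan(sqrt(2)*theta/2)/2.

The integrand splits into summands that can be handled one at a time.
Check: d/dtheta[-theta/2 + 3*log(theta**2 + 2)/2 + sqrt(2)*atan(sqrt(2)*theta/2)/2] = (-theta**2 + 6*theta)/(2*theta**2 + 4), which equals f(theta).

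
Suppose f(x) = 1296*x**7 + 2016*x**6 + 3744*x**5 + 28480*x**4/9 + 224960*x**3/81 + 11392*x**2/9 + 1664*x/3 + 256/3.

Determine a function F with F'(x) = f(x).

f matches the chain-rule pattern g'(h)*h' with inner function h(x) = 3*x**2 + 4*x/3 + 2; substituting u = h(x) collapses the integral.
Check: d/dx[2*(9*x**2 + 4*x + 6)**4/81] = 1296*x**7 + 2016*x**6 + 3744*x**5 + 28480*x**4/9 + 224960*x**3/81 + 11392*x**2/9 + 1664*x/3 + 256/3 = f(x).

An antiderivative is F(x) = 2*(9*x**2 + 4*x + 6)**4/81.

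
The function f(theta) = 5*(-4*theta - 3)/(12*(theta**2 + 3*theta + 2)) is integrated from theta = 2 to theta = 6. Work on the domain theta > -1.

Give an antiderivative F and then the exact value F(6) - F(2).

Factor the denominator (12*(theta + 1)*(theta + 2)) and decompose: f = -25/(12*(theta + 2)) + 5/(12*(theta + 1)); each piece integrates to a log, atan, or power term.
F(theta) = 5*(log(theta + 1) - 5*log(theta + 2))/12 is an antiderivative of f.
Check: d/dtheta[5*(log(theta + 1) - 5*log(theta + 2))/12] = (-20*theta - 15)/(12*theta**2 + 36*theta + 24), which equals f(theta).
F(6) = -25*log(8)/12 + 5*log(7)/12; F(2) = -25*log(4)/12 + 5*log(3)/12.
Integral = F(6) - F(2) = -25*log(8)/12 - 5*log(3)/12 + 5*log(7)/12 + 25*log(4)/12.

Antiderivative: F(theta) = 5*(log(theta + 1) - 5*log(theta + 2))/12; value = -25*log(8)/12 - 5*log(3)/12 + 5*log(7)/12 + 25*log(4)/12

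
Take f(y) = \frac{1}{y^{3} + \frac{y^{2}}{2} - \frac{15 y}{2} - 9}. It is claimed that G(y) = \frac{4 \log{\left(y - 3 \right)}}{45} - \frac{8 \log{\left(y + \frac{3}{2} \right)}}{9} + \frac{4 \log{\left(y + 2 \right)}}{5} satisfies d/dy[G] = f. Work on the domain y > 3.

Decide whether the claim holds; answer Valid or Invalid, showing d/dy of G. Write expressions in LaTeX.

Invalid: d/dy[G] - f = \frac{2}{2 y^{3} + y^{2} - 15 y - 18}, which is not 0.

d/dy[G] = \frac{4}{2 y^{3} + y^{2} - 15 y - 18}
d/dy[G] - f(y) = \frac{2}{2 y^{3} + y^{2} - 15 y - 18} != 0.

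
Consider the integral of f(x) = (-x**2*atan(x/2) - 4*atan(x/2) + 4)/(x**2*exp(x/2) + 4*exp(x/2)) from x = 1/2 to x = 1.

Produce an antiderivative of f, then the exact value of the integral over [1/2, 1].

Recognize the product-rule pattern: f = u'v + uv' with u = 2*atan(x/2), v = exp(-x/2), so integration by parts undoes it.
F(x) = 2*exp(-x/2)*atan(x/2) is an antiderivative of f.
Check: d/dx[2*exp(-x/2)*atan(x/2)] = (-x**2*atan(x/2) - 4*atan(x/2) + 4)/(x**2*exp(x/2) + 4*exp(x/2)) = f(x).
F(1) = 2*exp(-1/2)*atan(1/2); F(1/2) = 2*exp(-1/4)*atan(1/4).
Integral = F(1) - F(1/2) = -2*exp(-1/4)*atan(1/4) + 2*exp(-1/2)*atan(1/2).

Antiderivative: F(x) = 2*exp(-x/2)*atan(x/2); value = -2*exp(-1/4)*atan(1/4) + 2*exp(-1/2)*atan(1/2)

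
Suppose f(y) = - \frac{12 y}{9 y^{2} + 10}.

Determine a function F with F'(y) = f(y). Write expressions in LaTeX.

An antiderivative is F(y) = - \frac{2 \log{\left(\frac{3 y^{2}}{2} + \frac{5}{3} \right)}}{3}.

f matches the chain-rule pattern g'(h)*h' with inner function h(y) = \frac{3 y^{2}}{2} + \frac{5}{3}; substituting u = h(y) collapses the integral.
Check: d/dy[- \frac{2 \log{\left(\frac{3 y^{2}}{2} + \frac{5}{3} \right)}}{3}] = - \frac{12 y}{9 y^{2} + 10} = f(y).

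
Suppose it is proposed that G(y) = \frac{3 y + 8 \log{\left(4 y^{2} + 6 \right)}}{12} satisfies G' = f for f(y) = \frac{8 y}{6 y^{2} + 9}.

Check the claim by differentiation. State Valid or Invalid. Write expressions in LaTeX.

d/dy[G] = \frac{6 y^{2} + 32 y + 9}{24 y^{2} + 36}
d/dy[G] - f(y) = \frac{1}{4} != 0.

Invalid: d/dy[G] - f = \frac{1}{4}, which is not 0.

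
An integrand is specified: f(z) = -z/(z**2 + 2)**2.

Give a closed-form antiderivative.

The substitution u = 2*z**2 + 4 works: f is exactly (dF/du)*(du/dz) for that inner function.
Check: d/dz[1/(2*z**2 + 4)] = -z/(z**4 + 4*z**2 + 4), which equals f(z).

An antiderivative is F(z) = 1/(2*z**2 + 4).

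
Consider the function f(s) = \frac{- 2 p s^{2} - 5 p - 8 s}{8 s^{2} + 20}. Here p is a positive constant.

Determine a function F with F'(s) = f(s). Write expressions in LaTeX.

Any candidate F(s) must reproduce f(s) exactly when differentiated.
Check: d/ds[- \frac{p s + 2 \log{\left(s^{2} + \frac{5}{2} \right)}}{4}] = \frac{- 2 p s^{2} - 5 p - 8 s}{8 s^{2} + 20} = f(s).

An antiderivative is F(s) = - \frac{p s + 2 \log{\left(s^{2} + \frac{5}{2} \right)}}{4}.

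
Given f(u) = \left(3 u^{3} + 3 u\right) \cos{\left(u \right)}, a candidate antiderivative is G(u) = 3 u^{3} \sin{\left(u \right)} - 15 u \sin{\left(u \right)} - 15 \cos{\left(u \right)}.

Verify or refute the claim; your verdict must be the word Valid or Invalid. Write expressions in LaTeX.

d/du[G] = 3 u^{3} \cos{\left(u \right)} + 9 u^{2} \sin{\left(u \right)} - 15 u \cos{\left(u \right)}
d/du[G] - f(u) = 9 u^{2} \sin{\left(u \right)} - 18 u \cos{\left(u \right)} != 0.

Invalid: d/du[G] - f = 9 u^{2} \sin{\left(u \right)} - 18 u \cos{\left(u \right)}, which is not 0.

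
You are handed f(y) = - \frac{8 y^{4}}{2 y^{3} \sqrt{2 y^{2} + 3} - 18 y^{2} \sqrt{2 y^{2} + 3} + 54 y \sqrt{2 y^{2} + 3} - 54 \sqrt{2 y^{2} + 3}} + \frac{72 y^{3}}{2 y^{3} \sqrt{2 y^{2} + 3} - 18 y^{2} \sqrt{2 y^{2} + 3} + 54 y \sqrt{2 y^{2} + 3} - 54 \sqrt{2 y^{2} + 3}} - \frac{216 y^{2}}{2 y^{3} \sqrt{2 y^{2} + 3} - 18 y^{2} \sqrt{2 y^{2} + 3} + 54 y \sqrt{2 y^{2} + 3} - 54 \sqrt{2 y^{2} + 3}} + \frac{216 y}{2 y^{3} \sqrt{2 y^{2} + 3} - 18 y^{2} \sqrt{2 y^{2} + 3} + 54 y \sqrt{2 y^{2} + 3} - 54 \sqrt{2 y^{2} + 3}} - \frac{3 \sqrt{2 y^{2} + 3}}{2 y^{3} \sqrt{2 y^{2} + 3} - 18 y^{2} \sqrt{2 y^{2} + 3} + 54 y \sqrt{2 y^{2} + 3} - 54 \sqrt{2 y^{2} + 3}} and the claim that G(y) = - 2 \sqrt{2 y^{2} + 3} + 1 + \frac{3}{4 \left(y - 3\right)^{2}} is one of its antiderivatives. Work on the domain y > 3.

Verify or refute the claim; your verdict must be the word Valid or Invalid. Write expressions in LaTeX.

d/dy[G] = \frac{- 8 y^{4} + 72 y^{3} - 216 y^{2} + 216 y - 3 \sqrt{2 y^{2} + 3}}{2 y^{3} \sqrt{2 y^{2} + 3} - 18 y^{2} \sqrt{2 y^{2} + 3} + 54 y \sqrt{2 y^{2} + 3} - 54 \sqrt{2 y^{2} + 3}}
This equals f(y) exactly, so the claim holds.

Valid. The derivative of G reproduces f.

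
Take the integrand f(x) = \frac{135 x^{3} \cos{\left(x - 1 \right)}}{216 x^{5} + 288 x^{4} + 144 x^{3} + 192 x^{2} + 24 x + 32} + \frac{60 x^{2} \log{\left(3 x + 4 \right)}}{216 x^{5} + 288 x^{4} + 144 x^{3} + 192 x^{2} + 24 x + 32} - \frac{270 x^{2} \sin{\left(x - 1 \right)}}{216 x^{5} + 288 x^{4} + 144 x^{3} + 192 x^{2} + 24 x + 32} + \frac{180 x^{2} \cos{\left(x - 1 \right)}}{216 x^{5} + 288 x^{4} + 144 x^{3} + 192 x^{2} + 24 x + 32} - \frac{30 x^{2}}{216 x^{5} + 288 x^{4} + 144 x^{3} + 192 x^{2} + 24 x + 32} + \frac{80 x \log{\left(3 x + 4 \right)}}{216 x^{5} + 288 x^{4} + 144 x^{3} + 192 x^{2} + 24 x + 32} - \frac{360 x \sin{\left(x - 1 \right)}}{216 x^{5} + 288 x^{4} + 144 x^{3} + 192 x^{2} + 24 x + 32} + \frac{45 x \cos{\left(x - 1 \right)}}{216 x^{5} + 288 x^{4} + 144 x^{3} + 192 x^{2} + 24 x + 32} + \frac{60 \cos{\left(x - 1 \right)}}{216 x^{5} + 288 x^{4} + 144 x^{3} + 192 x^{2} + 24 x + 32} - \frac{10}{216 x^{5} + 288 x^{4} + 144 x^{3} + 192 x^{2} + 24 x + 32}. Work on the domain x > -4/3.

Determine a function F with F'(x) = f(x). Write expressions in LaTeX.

An antiderivative is F(x) = \frac{- 10 \log{\left(3 x + 4 \right)} + 45 \sin{\left(x - 1 \right)}}{72 x^{2} + 24}.

Recognize the product-rule pattern: f = u'v + uv' with u = - \frac{5}{4 \left(3 x^{2} + 1\right)}, v = \frac{\log{\left(3 x + 4 \right)}}{3} - \frac{3 \sin{\left(x - 1 \right)}}{2}, so integration by parts undoes it.
Check: d/dx[\frac{- 10 \log{\left(3 x + 4 \right)} + 45 \sin{\left(x - 1 \right)}}{72 x^{2} + 24}] = \frac{135 x^{3} \cos{\left(x - 1 \right)} + 60 x^{2} \log{\left(3 x + 4 \right)} - 270 x^{2} \sin{\left(x - 1 \right)} + 180 x^{2} \cos{\left(x - 1 \right)} - 30 x^{2} + 80 x \log{\left(3 x + 4 \right)} - 360 x \sin{\left(x - 1 \right)} + 45 x \cos{\left(x - 1 \right)} + 60 \cos{\left(x - 1 \right)} - 10}{216 x^{5} + 288 x^{4} + 144 x^{3} + 192 x^{2} + 24 x + 32}, which equals f(x).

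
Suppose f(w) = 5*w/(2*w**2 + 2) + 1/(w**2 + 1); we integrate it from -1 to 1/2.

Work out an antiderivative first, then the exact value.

Integrate term by term and add the pieces.
F(w) = 5*log(w**2 + 1)/4 + atan(w) is an antiderivative of f.
Check: d/dw[5*log(w**2 + 1)/4 + atan(w)] = (5*w + 2)/(2*w**2 + 2), which equals f(w).
F(1/2) = 5*log(5/4)/4 + atan(1/2); F(-1) = -pi/4 + 5*log(2)/4.
Integral = F(1/2) - F(-1) = -5*log(2)/4 + 5*log(5/4)/4 + atan(1/2) + pi/4.

Antiderivative: F(w) = 5*log(w**2 + 1)/4 + atan(w); value = -5*log(2)/4 + 5*log(5/4)/4 + atan(1/2) + pi/4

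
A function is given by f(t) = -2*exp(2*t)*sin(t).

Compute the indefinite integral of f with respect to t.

F(t) = 2*(-2*sin(t) + cos(t))*exp(2*t)/5 + C

A candidate is checked by its d/dt: the result must match f(t).
Check: d/dt[2*(-2*sin(t) + cos(t))*exp(2*t)/5] = -2*exp(2*t)*sin(t) = f(t).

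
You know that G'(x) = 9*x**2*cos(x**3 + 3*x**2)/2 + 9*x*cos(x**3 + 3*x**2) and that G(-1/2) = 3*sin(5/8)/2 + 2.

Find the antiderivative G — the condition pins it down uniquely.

G'(x) matches the chain-rule pattern g'(h)*h' with inner function h(x) = x**3 + 3*x**2; substituting u = h(x) collapses the integral.
A general antiderivative is 3*sin(x**3 + 3*x**2)/2 + C.
The condition gives C = 3*sin(5/8)/2 + 2 - (3*sin(5/8)/2) = 2.
So G(x) = 3*sin(x**3 + 3*x**2)/2 + 2.
Check: d/dx[3*sin(x**3 + 3*x**2)/2 + 2] = 9*x**2*cos(x**3 + 3*x**2)/2 + 9*x*cos(x**3 + 3*x**2) = G'(x).

G(x) = 3*sin(x**3 + 3*x**2)/2 + 2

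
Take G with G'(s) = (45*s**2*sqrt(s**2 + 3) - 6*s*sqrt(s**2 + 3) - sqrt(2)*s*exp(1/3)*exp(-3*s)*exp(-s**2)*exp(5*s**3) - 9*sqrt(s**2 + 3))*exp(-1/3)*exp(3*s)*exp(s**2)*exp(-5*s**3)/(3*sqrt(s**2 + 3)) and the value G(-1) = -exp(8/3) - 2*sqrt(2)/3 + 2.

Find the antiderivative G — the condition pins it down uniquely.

G(s) = -sqrt(2*s**2 + 6)/3 - exp(-5*s**3 + s**2 + 3*s - 1/3) + 2

A first test for any G(s): its s-derivative must equal the given G'(s).
A general antiderivative is -sqrt(2*s**2 + 6)/3 - exp(-5*s**3 + s**2 + 3*s - 1/3) + C.
The condition gives C = -exp(8/3) - 2*sqrt(2)/3 + 2 - (-exp(8/3) - 2*sqrt(2)/3) = 2.
So G(s) = -sqrt(2*s**2 + 6)/3 - exp(-5*s**3 + s**2 + 3*s - 1/3) + 2.
Check: d/ds[-sqrt(2*s**2 + 6)/3 - exp(-5*s**3 + s**2 + 3*s - 1/3) + 2] = (45*s**2*sqrt(s**2 + 3) - 6*s*sqrt(s**2 + 3) - sqrt(2)*s*exp(1/3)*exp(-3*s)*exp(-s**2)*exp(5*s**3) - 9*sqrt(s**2 + 3))*exp(-1/3)*exp(3*s)*exp(s**2)*exp(-5*s**3)/(3*sqrt(s**2 + 3)) = G'(s).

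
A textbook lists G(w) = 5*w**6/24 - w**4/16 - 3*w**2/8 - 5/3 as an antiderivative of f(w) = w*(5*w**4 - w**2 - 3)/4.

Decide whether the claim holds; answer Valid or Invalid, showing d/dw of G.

Valid - differentiating G returns exactly f.

d/dw[G] = 5*w**5/4 - w**3/4 - 3*w/4
This equals f(w) exactly, so the claim holds.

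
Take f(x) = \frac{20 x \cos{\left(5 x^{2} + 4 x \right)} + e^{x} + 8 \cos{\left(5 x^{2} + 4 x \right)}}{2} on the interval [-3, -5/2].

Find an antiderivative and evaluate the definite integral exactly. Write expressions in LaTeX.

Antiderivative: F(x) = \frac{e^{x} + 2 \sin{\left(5 x^{2} + 4 x \right)}}{2}; value = - \sin{\left(33 \right)} - \frac{1}{2 e^{3}} + \frac{1}{2 e^{\frac{5}{2}}} + \sin{\left(\frac{85}{4} \right)}

Whatever form F(x) takes, F'(x) = f(x) is non-negotiable.
F(x) = \frac{e^{x} + 2 \sin{\left(5 x^{2} + 4 x \right)}}{2} is an antiderivative of f.
Check: d/dx[\frac{e^{x} + 2 \sin{\left(5 x^{2} + 4 x \right)}}{2}] = 10 x \cos{\left(5 x^{2} + 4 x \right)} + \frac{e^{x}}{2} + 4 \cos{\left(5 x^{2} + 4 x \right)}, which equals f(x).
F(-5/2) = \frac{1}{2 e^{\frac{5}{2}}} + \sin{\left(\frac{85}{4} \right)}; F(-3) = \frac{1}{2 e^{3}} + \sin{\left(33 \right)}.
Integral = F(-5/2) - F(-3) = - \sin{\left(33 \right)} - \frac{1}{2 e^{3}} + \frac{1}{2 e^{\frac{5}{2}}} + \sin{\left(\frac{85}{4} \right)}.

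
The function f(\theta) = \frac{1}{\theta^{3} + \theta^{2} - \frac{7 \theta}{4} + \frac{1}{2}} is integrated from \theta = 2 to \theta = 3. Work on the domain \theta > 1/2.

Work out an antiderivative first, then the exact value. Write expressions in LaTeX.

Factor the denominator (\left(\theta + 2\right) \left(2 \theta - 1\right)^{2}) and decompose: f = - \frac{8}{25 \left(2 \theta - 1\right)} + \frac{8}{5 \left(2 \theta - 1\right)^{2}} + \frac{4}{25 \left(\theta + 2\right)}; each piece integrates to a log, atan, or power term.
F(\theta) = \frac{4 \left(- 2 \theta \log{\left(\theta - \frac{1}{2} \right)} + 2 \theta \log{\left(\theta + 2 \right)} + \log{\left(\theta - \frac{1}{2} \right)} - \log{\left(\theta + 2 \right)} - 5\right)}{25 \left(2 \theta - 1\right)} is an antiderivative of f.
Check: d/d\theta[\frac{4 \left(- 2 \theta \log{\left(\theta - \frac{1}{2} \right)} + 2 \theta \log{\left(\theta + 2 \right)} + \log{\left(\theta - \frac{1}{2} \right)} - \log{\left(\theta + 2 \right)} - 5\right)}{25 \left(2 \theta - 1\right)}] = \frac{4}{4 \theta^{3} + 4 \theta^{2} - 7 \theta + 2}, which equals f(\theta).
F(3) = - \frac{4}{25} - \frac{4 \log{\left(\frac{5}{2} \right)}}{25} + \frac{4 \log{\left(5 \right)}}{25}; F(2) = - \frac{4}{15} - \frac{4 \log{\left(\frac{3}{2} \right)}}{25} + \frac{4 \log{\left(4 \right)}}{25}.
Integral = F(3) - F(2) = - \frac{4 \log{\left(4 \right)}}{25} - \frac{4 \log{\left(\frac{5}{2} \right)}}{25} + \frac{4 \log{\left(\frac{3}{2} \right)}}{25} + \frac{8}{75} + \frac{4 \log{\left(5 \right)}}{25}.

Antiderivative: F(\theta) = \frac{4 \left(- 2 \theta \log{\left(\theta - \frac{1}{2} \right)} + 2 \theta \log{\left(\theta + 2 \right)} + \log{\left(\theta - \frac{1}{2} \right)} - \log{\left(\theta + 2 \right)} - 5\right)}{25 \left(2 \theta - 1\right)}; value = - \frac{4 \log{\left(4 \right)}}{25} - \frac{4 \log{\left(\frac{5}{2} \right)}}{25} + \frac{4 \log{\left(\frac{3}{2} \right)}}{25} + \frac{8}{75} + \frac{4 \log{\left(5 \right)}}{25}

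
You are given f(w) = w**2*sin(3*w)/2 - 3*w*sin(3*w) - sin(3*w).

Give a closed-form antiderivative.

Integrate term by term and add the pieces.
Check: d/dw[-w**2*cos(3*w)/6 + w*sin(3*w)/9 + w*cos(3*w) - sin(3*w)/3 + 10*cos(3*w)/27] = w**2*sin(3*w)/2 - 3*w*sin(3*w) - sin(3*w) = f(w).

An antiderivative is F(w) = -w**2*cos(3*w)/6 + w*sin(3*w)/9 + w*cos(3*w) - sin(3*w)/3 + 10*cos(3*w)/27.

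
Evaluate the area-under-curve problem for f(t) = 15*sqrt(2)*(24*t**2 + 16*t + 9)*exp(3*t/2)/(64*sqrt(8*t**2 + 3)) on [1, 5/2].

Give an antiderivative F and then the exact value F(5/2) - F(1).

Recognize the product-rule pattern: f = u'v + uv' with u = 15*sqrt(4*t**2 + 3/2)/16, v = exp(3*t/2), so integration by parts undoes it.
F(t) = 15*sqrt(2)*sqrt(8*t**2 + 3)*exp(3*t/2)/32 is an antiderivative of f.
Check: d/dt[15*sqrt(2)*sqrt(8*t**2 + 3)*exp(3*t/2)/32] = (360*sqrt(2)*t**2*exp(3*t/2) + 240*sqrt(2)*t*exp(3*t/2) + 135*sqrt(2)*exp(3*t/2))/(64*sqrt(8*t**2 + 3)), which equals f(t).
F(5/2) = 15*sqrt(106)*exp(15/4)/32; F(1) = 15*sqrt(22)*exp(3/2)/32.
Integral = F(5/2) - F(1) = -15*sqrt(22)*exp(3/2)/32 + 15*sqrt(106)*exp(15/4)/32.

Antiderivative: F(t) = 15*sqrt(2)*sqrt(8*t**2 + 3)*exp(3*t/2)/32; value = -15*sqrt(22)*exp(3/2)/32 + 15*sqrt(106)*exp(15/4)/32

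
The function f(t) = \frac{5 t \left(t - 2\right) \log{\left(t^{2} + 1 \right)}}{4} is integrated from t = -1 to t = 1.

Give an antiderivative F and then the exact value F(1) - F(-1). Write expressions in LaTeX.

Antiderivative: F(t) = - \frac{5 t^{3}}{18} + \frac{5 t^{2}}{4} + \frac{5 t}{6} + \left(\frac{5 t^{3}}{12} - \frac{5 t^{2}}{4}\right) \log{\left(t^{2} + 1 \right)} - \frac{5 \log{\left(t^{2} + 1 \right)}}{4} - \frac{5 \operatorname{atan}{\left(t \right)}}{6}; value = - \frac{5 \pi}{12} + \frac{5 \log{\left(2 \right)}}{6} + \frac{10}{9}

A candidate is checked by its d/dt: the result must match f(t).
F(t) = - \frac{5 t^{3}}{18} + \frac{5 t^{2}}{4} + \frac{5 t}{6} + \left(\frac{5 t^{3}}{12} - \frac{5 t^{2}}{4}\right) \log{\left(t^{2} + 1 \right)} - \frac{5 \log{\left(t^{2} + 1 \right)}}{4} - \frac{5 \operatorname{atan}{\left(t \right)}}{6} is an antiderivative of f.
Check: d/dt[- \frac{5 t^{3}}{18} + \frac{5 t^{2}}{4} + \frac{5 t}{6} + \left(\frac{5 t^{3}}{12} - \frac{5 t^{2}}{4}\right) \log{\left(t^{2} + 1 \right)} - \frac{5 \log{\left(t^{2} + 1 \right)}}{4} - \frac{5 \operatorname{atan}{\left(t \right)}}{6}] = \frac{5 t^{2} \log{\left(t^{2} + 1 \right)}}{4} - \frac{5 t \log{\left(t^{2} + 1 \right)}}{2}, which equals f(t).
F(1) = - \frac{25 \log{\left(2 \right)}}{12} - \frac{5 \pi}{24} + \frac{65}{36}; F(-1) = - \frac{35 \log{\left(2 \right)}}{12} + \frac{5 \pi}{24} + \frac{25}{36}.
Integral = F(1) - F(-1) = - \frac{5 \pi}{12} + \frac{5 \log{\left(2 \right)}}{6} + \frac{10}{9}.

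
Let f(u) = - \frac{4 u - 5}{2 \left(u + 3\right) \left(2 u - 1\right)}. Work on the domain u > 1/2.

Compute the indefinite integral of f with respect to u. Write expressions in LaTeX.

F(u) = - \frac{- 3 \log{\left(u - \frac{1}{2} \right)} + 17 \log{\left(u + 3 \right)}}{14} + C

Factor the denominator (2 \left(u + 3\right) \left(2 u - 1\right)) and decompose: f = \frac{3}{7 \left(2 u - 1\right)} - \frac{17}{14 \left(u + 3\right)}; each piece integrates to a log, atan, or power term.
Check: d/du[- \frac{- 3 \log{\left(u - \frac{1}{2} \right)} + 17 \log{\left(u + 3 \right)}}{14}] = \frac{5 - 4 u}{4 u^{2} + 10 u - 6}, which equals f(u).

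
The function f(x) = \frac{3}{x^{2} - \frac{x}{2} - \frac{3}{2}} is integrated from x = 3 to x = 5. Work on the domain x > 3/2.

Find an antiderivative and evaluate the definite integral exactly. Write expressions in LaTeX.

Antiderivative: F(x) = \frac{6 \log{\left(x - \frac{3}{2} \right)}}{5} - \frac{6 \log{\left(x + 1 \right)}}{5}; value = - \frac{6 \log{\left(6 \right)}}{5} - \frac{6 \log{\left(\frac{3}{2} \right)}}{5} + \frac{6 \log{\left(\frac{7}{2} \right)}}{5} + \frac{6 \log{\left(4 \right)}}{5}

Factor the denominator (\left(x + 1\right) \left(2 x - 3\right)) and decompose: f = \frac{12}{5 \left(2 x - 3\right)} - \frac{6}{5 \left(x + 1\right)}; each piece integrates to a log, atan, or power term.
F(x) = \frac{6 \log{\left(x - \frac{3}{2} \right)}}{5} - \frac{6 \log{\left(x + 1 \right)}}{5} is an antiderivative of f.
Check: d/dx[\frac{6 \log{\left(x - \frac{3}{2} \right)}}{5} - \frac{6 \log{\left(x + 1 \right)}}{5}] = \frac{6}{2 x^{2} - x - 3}, which equals f(x).
F(5) = - \frac{6 \log{\left(6 \right)}}{5} + \frac{6 \log{\left(\frac{7}{2} \right)}}{5}; F(3) = - \frac{6 \log{\left(4 \right)}}{5} + \frac{6 \log{\left(\frac{3}{2} \right)}}{5}.
Integral = F(5) - F(3) = - \frac{6 \log{\left(6 \right)}}{5} - \frac{6 \log{\left(\frac{3}{2} \right)}}{5} + \frac{6 \log{\left(\frac{7}{2} \right)}}{5} + \frac{6 \log{\left(4 \right)}}{5}.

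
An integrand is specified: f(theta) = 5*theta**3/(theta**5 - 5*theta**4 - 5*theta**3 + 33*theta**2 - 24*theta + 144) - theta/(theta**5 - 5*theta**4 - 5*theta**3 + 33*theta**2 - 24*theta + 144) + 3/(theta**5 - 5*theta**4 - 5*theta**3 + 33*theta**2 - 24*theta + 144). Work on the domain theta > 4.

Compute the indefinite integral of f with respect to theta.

The denominator factors as (theta - 4)**2*(theta + 3)*(theta**2 + 3); partial fractions split f into directly integrable pieces: -(325*theta - 239)/(1444*(theta**2 + 3)) - 43/(196*(theta + 3)) + 7862/(17689*(theta - 4)) + 319/(133*(theta - 4)**2).
Check: d/dtheta[7862*log(theta - 4)/17689 - 43*log(theta + 3)/196 - 325*log(theta**2 + 3)/2888 + 239*sqrt(3)*atan(sqrt(3)*theta/3)/4332 - 319/(133*theta - 532)] = (5*theta**3 - theta + 3)/(theta**5 - 5*theta**4 - 5*theta**3 + 33*theta**2 - 24*theta + 144), which equals f(theta).

F(theta) = 7862*log(theta - 4)/17689 - 43*log(theta + 3)/196 - 325*log(theta**2 + 3)/2888 + 239*sqrt(3)*atan(sqrt(3)*theta/3)/4332 - 319/(133*theta - 532) + C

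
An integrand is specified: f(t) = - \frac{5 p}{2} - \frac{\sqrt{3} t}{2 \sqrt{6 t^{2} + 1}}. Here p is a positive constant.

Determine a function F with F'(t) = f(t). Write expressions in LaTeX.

Check any antiderivative F(t) by computing F'(t) and comparing it with f(t).
Check: d/dt[- \frac{5 p t}{2} - \frac{\sqrt{2 t^{2} + \frac{1}{3}}}{4}] = \frac{- 5 p \sqrt{6 t^{2} + 1} - \sqrt{3} t}{2 \sqrt{6 t^{2} + 1}}, which equals f(t).

An antiderivative is F(t) = - \frac{5 p t}{2} - \frac{\sqrt{2 t^{2} + \frac{1}{3}}}{4}.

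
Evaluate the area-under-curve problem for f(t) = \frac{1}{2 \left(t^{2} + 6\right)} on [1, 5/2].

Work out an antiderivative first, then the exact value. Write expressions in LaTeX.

A first test for any F(t): its t-derivative must equal f(t) identically.
F(t) = \frac{\sqrt{6} \operatorname{atan}{\left(\frac{\sqrt{6} t}{6} \right)}}{12} is an antiderivative of f.
Check: d/dt[\frac{\sqrt{6} \operatorname{atan}{\left(\frac{\sqrt{6} t}{6} \right)}}{12}] = \frac{1}{2 t^{2} + 12}, which equals f(t).
F(5/2) = \frac{\sqrt{6} \operatorname{atan}{\left(\frac{5 \sqrt{6}}{12} \right)}}{12}; F(1) = \frac{\sqrt{6} \operatorname{atan}{\left(\frac{\sqrt{6}}{6} \right)}}{12}.
Integral = F(5/2) - F(1) = - \frac{\sqrt{6} \operatorname{atan}{\left(\frac{\sqrt{6}}{6} \right)}}{12} + \frac{\sqrt{6} \operatorname{atan}{\left(\frac{5 \sqrt{6}}{12} \right)}}{12}.

Antiderivative: F(t) = \frac{\sqrt{6} \operatorname{atan}{\left(\frac{\sqrt{6} t}{6} \right)}}{12}; value = - \frac{\sqrt{6} \operatorname{atan}{\left(\frac{\sqrt{6}}{6} \right)}}{12} + \frac{\sqrt{6} \operatorname{atan}{\left(\frac{5 \sqrt{6}}{12} \right)}}{12}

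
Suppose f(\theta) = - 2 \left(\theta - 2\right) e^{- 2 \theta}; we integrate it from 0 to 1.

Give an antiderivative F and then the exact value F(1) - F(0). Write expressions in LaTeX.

Recognize the product-rule pattern: f = u'v + uv' with u = \theta - \frac{3}{2}, v = e^{- 2 \theta}, so integration by parts undoes it.
F(\theta) = \frac{\left(2 \theta - 3\right) e^{- 2 \theta}}{2} is an antiderivative of f.
Check: d/d\theta[\frac{\left(2 \theta - 3\right) e^{- 2 \theta}}{2}] = \left(4 - 2 \theta\right) e^{- 2 \theta}, which equals f(\theta).
F(1) = - \frac{1}{2 e^{2}}; F(0) = - \frac{3}{2}.
Integral = F(1) - F(0) = \frac{3}{2} - \frac{1}{2 e^{2}}.

Antiderivative: F(\theta) = \frac{\left(2 \theta - 3\right) e^{- 2 \theta}}{2}; value = \frac{3}{2} - \frac{1}{2 e^{2}}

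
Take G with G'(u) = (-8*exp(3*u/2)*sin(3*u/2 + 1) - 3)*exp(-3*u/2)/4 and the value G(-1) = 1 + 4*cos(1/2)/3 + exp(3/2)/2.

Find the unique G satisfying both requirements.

G(u) = (8*exp(3*u/2)*cos(3*u/2 + 1) + 6*exp(3*u/2) + 3)*exp(-3*u/2)/6

Recover the given G'(u) by differentiating a candidate G(u); any mismatch rules it out.
A general antiderivative is 4*cos(3*u/2 + 1)/3 + exp(-3*u/2)/2 + C.
The condition gives C = 1 + 4*cos(1/2)/3 + exp(3/2)/2 - (4*cos(1/2)/3 + exp(3/2)/2) = 1.
So G(u) = (8*exp(3*u/2)*cos(3*u/2 + 1) + 6*exp(3*u/2) + 3)*exp(-3*u/2)/6.
Check: d/du[(8*exp(3*u/2)*cos(3*u/2 + 1) + 6*exp(3*u/2) + 3)*exp(-3*u/2)/6] = (-8*exp(3*u/2)*sin(3*u/2 + 1) - 3)*exp(-3*u/2)/4 = G'(u).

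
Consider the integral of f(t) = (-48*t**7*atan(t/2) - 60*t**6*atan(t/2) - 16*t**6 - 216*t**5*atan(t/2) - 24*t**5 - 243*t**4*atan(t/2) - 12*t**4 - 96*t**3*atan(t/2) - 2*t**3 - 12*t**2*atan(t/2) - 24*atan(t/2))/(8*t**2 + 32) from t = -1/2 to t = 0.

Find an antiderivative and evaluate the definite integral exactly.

Antiderivative: F(t) = -t**6*atan(t/2) - 3*t**5*atan(t/2)/2 - 3*t**4*atan(t/2)/4 - t**3*atan(t/2)/8 - 3*atan(t/2)**2/4; value = 3*atan(1/4)**2/4

f has the shape u'v + uv' for u = (-t**2 - t/2)**3 - 3*atan(t/2)/4 and v = atan(t/2) — it is the derivative of the product u*v.
F(t) = -t**6*atan(t/2) - 3*t**5*atan(t/2)/2 - 3*t**4*atan(t/2)/4 - t**3*atan(t/2)/8 - 3*atan(t/2)**2/4 is an antiderivative of f.
Check: d/dt[-t**6*atan(t/2) - 3*t**5*atan(t/2)/2 - 3*t**4*atan(t/2)/4 - t**3*atan(t/2)/8 - 3*atan(t/2)**2/4] = (-48*t**7*atan(t/2) - 60*t**6*atan(t/2) - 16*t**6 - 216*t**5*atan(t/2) - 24*t**5 - 243*t**4*atan(t/2) - 12*t**4 - 96*t**3*atan(t/2) - 2*t**3 - 12*t**2*atan(t/2) - 24*atan(t/2))/(8*t**2 + 32) = f(t).
F(0) = 0; F(-1/2) = -3*atan(1/4)**2/4.
Integral = F(0) - F(-1/2) = 3*atan(1/4)**2/4.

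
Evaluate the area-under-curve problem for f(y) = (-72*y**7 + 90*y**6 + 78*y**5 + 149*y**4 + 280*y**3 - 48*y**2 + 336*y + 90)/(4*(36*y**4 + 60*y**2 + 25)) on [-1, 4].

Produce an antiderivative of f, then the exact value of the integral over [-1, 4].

Antiderivative: F(y) = (-3*y - 1)*(y**5 - 2*y**4 - 4*y**3 - 12*y - 2)/(4*(6*y**2 + 5)); value = -720/101

Recover f(y) by differentiating a candidate F(y); any mismatch rules it out.
F(y) = (-3*y - 1)*(y**5 - 2*y**4 - 4*y**3 - 12*y - 2)/(4*(6*y**2 + 5)) is an antiderivative of f.
Check: d/dy[(-3*y - 1)*(y**5 - 2*y**4 - 4*y**3 - 12*y - 2)/(4*(6*y**2 + 5))] = (-72*y**7 + 90*y**6 + 78*y**5 + 149*y**4 + 280*y**3 - 48*y**2 + 336*y + 90)/(144*y**4 + 240*y**2 + 100), which equals f(y).
F(4) = -1339/202; F(-1) = 1/2.
Integral = F(4) - F(-1) = -720/101.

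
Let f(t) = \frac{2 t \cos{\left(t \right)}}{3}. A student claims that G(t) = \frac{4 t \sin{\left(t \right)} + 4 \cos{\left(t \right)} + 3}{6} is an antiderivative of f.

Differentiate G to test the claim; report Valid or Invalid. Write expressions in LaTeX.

Valid. The derivative of G reproduces f.

d/dt[G] = \frac{2 t \cos{\left(t \right)}}{3}
This equals f(t) exactly, so the claim holds.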